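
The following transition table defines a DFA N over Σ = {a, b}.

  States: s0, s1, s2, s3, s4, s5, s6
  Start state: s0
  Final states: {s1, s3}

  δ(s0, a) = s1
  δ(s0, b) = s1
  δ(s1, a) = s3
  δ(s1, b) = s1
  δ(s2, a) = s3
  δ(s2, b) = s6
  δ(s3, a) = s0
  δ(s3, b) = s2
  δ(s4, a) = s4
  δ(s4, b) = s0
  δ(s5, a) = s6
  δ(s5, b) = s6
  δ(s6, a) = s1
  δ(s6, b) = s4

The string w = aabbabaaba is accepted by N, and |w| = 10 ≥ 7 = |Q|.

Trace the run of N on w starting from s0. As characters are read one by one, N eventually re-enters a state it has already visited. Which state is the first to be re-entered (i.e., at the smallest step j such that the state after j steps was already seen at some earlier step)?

s1

State sequence: s0 -a-> s1 -a-> s3 -b-> s2 -b-> s6 -a-> s1 -b-> s1 -a-> s3 -a-> s0 -b-> s1 -a-> s3
First repeat at step 5: s1 was already visited.

The earliest repeat is at step j = 5: N is in s1, which it already visited at step i = 1.
Pumping length from the standard proof: p = 7 (the number of states). The repeated state found above gives |xy| = j ≤ 7 and |y| = j − i ≥ 1.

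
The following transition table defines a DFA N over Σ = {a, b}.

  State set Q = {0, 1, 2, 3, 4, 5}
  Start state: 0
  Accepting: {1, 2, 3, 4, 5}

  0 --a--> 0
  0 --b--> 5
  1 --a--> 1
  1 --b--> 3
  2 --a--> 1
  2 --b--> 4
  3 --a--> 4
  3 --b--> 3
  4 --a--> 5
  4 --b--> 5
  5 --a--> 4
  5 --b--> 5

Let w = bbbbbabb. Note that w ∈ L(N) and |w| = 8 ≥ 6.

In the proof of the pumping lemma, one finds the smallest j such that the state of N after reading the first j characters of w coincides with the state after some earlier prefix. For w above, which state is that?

5

Run of N on w = b b b b b a b b:
  step 0: 0  (start)
  step 1: 5  (read b: 0→5)
  step 2: 5  (read b: 5→5)   ← first repeat (5 seen earlier)
  step 3: 5  (read b: 5→5)
  step 4: 5  (read b: 5→5)
  step 5: 5  (read b: 5→5)
  step 6: 4  (read a: 5→4)
  step 7: 5  (read b: 4→5)
  step 8: 5  (read b: 5→5)

The earliest repeat is at step j = 2: N is in 5, which it already visited at step i = 1.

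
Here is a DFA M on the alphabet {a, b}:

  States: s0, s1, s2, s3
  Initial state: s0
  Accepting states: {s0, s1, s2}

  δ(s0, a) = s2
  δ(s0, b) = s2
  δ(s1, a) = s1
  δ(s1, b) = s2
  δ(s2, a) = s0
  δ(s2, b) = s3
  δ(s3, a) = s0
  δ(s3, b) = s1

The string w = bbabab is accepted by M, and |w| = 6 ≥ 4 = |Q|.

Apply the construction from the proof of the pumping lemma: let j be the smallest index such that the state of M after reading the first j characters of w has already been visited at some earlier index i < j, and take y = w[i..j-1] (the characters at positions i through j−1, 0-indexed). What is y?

State sequence: s0 -b-> s2 -b-> s3 -a-> s0 -b-> s2 -a-> s0 -b-> s2
First repeat at step 3: s0 was already visited.

So i = 0, j = 3, giving x = w[0:0] = ε, y = w[0:3] = bba, z = w[3:6] = bab.
Check: |xy| = 3 ≤ 4 and |y| = 3 ≥ 1. Reading y takes M from s0 back to s0, so every xyⁱz is accepted.

bba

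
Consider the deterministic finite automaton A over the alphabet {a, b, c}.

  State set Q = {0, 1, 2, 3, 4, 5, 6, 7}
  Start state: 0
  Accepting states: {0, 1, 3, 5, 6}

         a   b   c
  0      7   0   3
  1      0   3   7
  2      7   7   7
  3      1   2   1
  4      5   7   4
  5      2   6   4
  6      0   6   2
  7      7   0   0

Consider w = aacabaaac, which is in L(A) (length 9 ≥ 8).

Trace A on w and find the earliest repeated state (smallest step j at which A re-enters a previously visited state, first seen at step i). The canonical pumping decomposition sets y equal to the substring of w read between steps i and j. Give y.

Run of A on w = a a c a b a a a c:
  step 0: 0  (start)
  step 1: 7  (read a: 0→7)
  step 2: 7  (read a: 7→7)   ← first repeat (7 seen earlier)
  step 3: 0  (read c: 7→0)
  step 4: 7  (read a: 0→7)
  step 5: 0  (read b: 7→0)
  step 6: 7  (read a: 0→7)
  step 7: 7  (read a: 7→7)
  step 8: 7  (read a: 7→7)
  step 9: 0  (read c: 7→0)

So i = 1, j = 2, giving x = w[0:1] = a, y = w[1:2] = a, z = w[2:9] = cabaaac.
Check: |xy| = 2 ≤ 8 and |y| = 1 ≥ 1. Reading y takes A from 7 back to 7, so every xyⁱz is accepted.

a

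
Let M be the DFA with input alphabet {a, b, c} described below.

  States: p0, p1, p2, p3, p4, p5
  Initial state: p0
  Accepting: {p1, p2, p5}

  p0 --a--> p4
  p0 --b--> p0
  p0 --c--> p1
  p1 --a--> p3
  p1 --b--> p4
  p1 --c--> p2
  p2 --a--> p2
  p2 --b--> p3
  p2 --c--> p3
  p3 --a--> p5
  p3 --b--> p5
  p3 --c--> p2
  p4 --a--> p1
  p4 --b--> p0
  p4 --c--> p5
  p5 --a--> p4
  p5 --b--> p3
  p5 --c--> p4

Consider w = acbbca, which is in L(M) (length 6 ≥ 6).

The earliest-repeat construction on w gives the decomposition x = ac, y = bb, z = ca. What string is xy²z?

xy^2z = ac·bb·bb·ca = acbbbbca.
Reading y = bb takes M from p5 back to p5, so after x·y·y the machine is still in p5, and z then leads to the accepting state p1. Hence acbbbbca ∈ L(M).

acbbbbca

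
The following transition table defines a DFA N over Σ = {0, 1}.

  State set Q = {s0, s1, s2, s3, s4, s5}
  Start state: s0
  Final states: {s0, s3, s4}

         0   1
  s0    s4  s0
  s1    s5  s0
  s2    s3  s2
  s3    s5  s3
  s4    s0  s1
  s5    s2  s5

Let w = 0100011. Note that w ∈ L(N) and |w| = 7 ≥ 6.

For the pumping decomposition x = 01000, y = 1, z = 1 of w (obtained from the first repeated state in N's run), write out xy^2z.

xy^2z = 01000·1·1·1 = 01000111.
Reading y = 1 takes N from s3 back to s3, so after x·y·y the machine is still in s3, and z then leads to the accepting state s3. Hence 01000111 ∈ L(N).

01000111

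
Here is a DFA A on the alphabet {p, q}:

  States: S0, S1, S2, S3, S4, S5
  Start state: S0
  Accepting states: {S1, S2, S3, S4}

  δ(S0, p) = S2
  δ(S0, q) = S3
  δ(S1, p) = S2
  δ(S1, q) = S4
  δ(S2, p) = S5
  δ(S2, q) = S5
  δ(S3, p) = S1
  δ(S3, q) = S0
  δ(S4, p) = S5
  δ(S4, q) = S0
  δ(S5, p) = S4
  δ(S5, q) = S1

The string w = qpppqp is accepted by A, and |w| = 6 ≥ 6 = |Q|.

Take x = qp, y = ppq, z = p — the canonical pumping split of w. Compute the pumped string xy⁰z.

xy⁰z = xz = qp·p = qpp.
Reading y = ppq takes A from S1 back to S1, so after x the machine is still in S1, and z then leads to the accepting state S2. Hence qpp ∈ L(A).

qpp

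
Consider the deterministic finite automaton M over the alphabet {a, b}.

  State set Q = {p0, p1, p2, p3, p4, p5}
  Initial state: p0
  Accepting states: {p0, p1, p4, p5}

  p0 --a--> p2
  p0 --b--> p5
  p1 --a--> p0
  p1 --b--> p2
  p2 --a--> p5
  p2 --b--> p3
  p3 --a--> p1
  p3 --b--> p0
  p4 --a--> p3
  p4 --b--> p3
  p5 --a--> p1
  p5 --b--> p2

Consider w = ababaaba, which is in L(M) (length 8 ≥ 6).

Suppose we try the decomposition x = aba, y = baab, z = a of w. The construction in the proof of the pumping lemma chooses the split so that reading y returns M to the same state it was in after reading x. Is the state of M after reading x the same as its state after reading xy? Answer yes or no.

no

State sequence: p0 -a-> p2 -b-> p3 -a-> p1 -b-> p2 -a-> p5 -a-> p1 -b-> p2

After x (step 3): p1. After xy (step 7): p2.
They differ (p1 ≠ p2), so y is not a cycle from the state after x; this split is not the one the pumping-lemma construction produces, and pumping y need not keep the string in L(M).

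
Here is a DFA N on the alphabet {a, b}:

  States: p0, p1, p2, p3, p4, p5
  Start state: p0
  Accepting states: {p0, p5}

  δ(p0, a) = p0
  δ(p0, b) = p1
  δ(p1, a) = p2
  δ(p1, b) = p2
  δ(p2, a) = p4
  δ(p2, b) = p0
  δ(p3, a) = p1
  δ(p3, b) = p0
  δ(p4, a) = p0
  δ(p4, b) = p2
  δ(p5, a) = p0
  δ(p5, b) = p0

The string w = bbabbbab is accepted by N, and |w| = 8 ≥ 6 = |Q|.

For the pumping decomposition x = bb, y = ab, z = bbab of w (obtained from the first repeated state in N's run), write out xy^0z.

xy⁰z = xz = bb·bbab = bbbbab.
Reading y = ab takes N from p2 back to p2, so after x the machine is still in p2, and z then leads to the accepting state p0. Hence bbbbab ∈ L(N).

bbbbab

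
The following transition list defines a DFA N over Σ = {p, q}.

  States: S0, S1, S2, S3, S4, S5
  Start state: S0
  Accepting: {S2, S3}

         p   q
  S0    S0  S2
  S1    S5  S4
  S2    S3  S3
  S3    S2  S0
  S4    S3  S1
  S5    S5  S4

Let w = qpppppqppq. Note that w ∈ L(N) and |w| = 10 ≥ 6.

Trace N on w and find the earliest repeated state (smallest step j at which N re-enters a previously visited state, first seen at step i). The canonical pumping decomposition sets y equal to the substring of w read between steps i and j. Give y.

pp

Run of N on w = q p p p p p q p p q:
  step 0: S0  (start)
  step 1: S2  (read q: S0→S2)
  step 2: S3  (read p: S2→S3)
  step 3: S2  (read p: S3→S2)   ← first repeat (S2 seen earlier)
  step 4: S3  (read p: S2→S3)
  step 5: S2  (read p: S3→S2)
  step 6: S3  (read p: S2→S3)
  step 7: S0  (read q: S3→S0)
  step 8: S0  (read p: S0→S0)
  step 9: S0  (read p: S0→S0)
  step 10: S2  (read q: S0→S2)

So i = 1, j = 3, giving x = w[0:1] = q, y = w[1:3] = pp, z = w[3:10] = pppqppq.
Check: |xy| = 3 ≤ 6 and |y| = 2 ≥ 1. Reading y takes N from S2 back to S2, so every xyⁱz is accepted.
Since N has 6 states, any run of length ≥ 6 visits 6+1 states, so by pigeonhole some state repeats within the first 6 steps — that repeat gives the pumpable loop.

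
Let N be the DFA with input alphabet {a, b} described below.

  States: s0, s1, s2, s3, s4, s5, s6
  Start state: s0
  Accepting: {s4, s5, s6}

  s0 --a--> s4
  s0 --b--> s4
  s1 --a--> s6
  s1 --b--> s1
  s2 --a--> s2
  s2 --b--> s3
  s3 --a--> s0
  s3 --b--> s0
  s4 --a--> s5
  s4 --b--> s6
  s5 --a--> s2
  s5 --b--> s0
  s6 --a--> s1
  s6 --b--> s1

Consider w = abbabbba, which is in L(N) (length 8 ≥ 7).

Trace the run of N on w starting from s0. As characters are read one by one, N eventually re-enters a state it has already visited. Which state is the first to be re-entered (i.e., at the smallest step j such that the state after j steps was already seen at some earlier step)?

Run of N on w = a b b a b b b a:
  step 0: s0  (start)
  step 1: s4  (read a: s0→s4)
  step 2: s6  (read b: s4→s6)
  step 3: s1  (read b: s6→s1)
  step 4: s6  (read a: s1→s6)   ← first repeat (s6 seen earlier)
  step 5: s1  (read b: s6→s1)
  step 6: s1  (read b: s1→s1)
  step 7: s1  (read b: s1→s1)
  step 8: s6  (read a: s1→s6)

The earliest repeat is at step j = 4: N is in s6, which it already visited at step i = 2.

s6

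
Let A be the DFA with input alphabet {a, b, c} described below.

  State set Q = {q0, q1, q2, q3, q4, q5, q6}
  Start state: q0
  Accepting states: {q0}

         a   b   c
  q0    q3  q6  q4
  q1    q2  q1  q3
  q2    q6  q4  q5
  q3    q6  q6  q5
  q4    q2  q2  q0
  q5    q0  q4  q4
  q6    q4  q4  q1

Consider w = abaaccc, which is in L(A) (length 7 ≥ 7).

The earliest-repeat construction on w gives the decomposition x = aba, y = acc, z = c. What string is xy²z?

xy^2z = aba·acc·acc·c = abaaccaccc.
Reading y = acc takes A from q4 back to q4, so after x·y·y the machine is still in q4, and z then leads to the accepting state q0. Hence abaaccaccc ∈ L(A).

abaaccaccc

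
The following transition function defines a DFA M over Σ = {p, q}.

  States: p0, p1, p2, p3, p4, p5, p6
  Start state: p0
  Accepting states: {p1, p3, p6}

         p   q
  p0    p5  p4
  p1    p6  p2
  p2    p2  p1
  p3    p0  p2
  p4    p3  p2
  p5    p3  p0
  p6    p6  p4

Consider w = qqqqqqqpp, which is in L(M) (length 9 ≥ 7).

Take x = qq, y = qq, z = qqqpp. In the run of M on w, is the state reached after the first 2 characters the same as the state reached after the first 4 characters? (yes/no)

yes

State sequence: p0 -q-> p4 -q-> p2 -q-> p1 -q-> p2

After x (step 2): p2. After xy (step 4): p2.
They match, so y = qq drives M around a cycle from p2 back to itself; pumping y any number of times keeps M in p2 before reading z, and xyⁱz ∈ L(M) for every i ≥ 0.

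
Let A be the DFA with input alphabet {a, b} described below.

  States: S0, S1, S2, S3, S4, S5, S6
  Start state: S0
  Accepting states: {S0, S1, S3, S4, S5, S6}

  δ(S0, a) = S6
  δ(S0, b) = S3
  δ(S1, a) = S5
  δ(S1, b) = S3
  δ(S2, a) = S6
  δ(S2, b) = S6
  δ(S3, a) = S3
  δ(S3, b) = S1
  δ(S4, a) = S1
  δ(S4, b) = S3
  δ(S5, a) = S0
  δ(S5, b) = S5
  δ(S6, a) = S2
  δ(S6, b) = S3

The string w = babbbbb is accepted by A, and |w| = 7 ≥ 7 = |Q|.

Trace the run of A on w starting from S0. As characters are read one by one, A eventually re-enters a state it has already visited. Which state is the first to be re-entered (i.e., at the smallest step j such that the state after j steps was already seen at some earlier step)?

S3

Run of A on w = b a b b b b b:
  step 0: S0  (start)
  step 1: S3  (read b: S0→S3)
  step 2: S3  (read a: S3→S3)   ← first repeat (S3 seen earlier)
  step 3: S1  (read b: S3→S1)
  step 4: S3  (read b: S1→S3)
  step 5: S1  (read b: S3→S1)
  step 6: S3  (read b: S1→S3)
  step 7: S1  (read b: S3→S1)

The earliest repeat is at step j = 2: A is in S3, which it already visited at step i = 1.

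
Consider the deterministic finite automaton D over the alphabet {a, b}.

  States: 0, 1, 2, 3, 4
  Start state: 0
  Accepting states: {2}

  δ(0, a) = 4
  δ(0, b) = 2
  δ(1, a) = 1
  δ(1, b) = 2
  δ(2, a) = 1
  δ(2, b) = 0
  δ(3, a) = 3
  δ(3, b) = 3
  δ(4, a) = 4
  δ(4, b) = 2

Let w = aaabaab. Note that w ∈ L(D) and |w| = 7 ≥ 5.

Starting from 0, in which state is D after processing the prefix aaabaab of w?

Run of D on the first 7 characters of w = a a a b a a b:
  step 0: 0  (start)
  step 1: 4  (read a: 0→4)
  step 2: 4  (read a: 4→4)
  step 3: 4  (read a: 4→4)
  step 4: 2  (read b: 4→2)
  step 5: 1  (read a: 2→1)
  step 6: 1  (read a: 1→1)
  step 7: 2  (read b: 1→2)

After reading 7 characters, D is in state 2.

2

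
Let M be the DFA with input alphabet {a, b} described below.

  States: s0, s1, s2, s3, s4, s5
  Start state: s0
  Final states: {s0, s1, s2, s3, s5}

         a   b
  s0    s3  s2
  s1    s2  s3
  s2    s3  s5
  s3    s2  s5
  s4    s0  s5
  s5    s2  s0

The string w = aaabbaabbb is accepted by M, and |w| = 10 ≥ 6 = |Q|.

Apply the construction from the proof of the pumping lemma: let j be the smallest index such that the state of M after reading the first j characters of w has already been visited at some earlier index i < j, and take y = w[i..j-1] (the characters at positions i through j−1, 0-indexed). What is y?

aa

Run of M on w = a a a b b a a b b b:
  step 0: s0  (start)
  step 1: s3  (read a: s0→s3)
  step 2: s2  (read a: s3→s2)
  step 3: s3  (read a: s2→s3)   ← first repeat (s3 seen earlier)
  step 4: s5  (read b: s3→s5)
  step 5: s0  (read b: s5→s0)
  step 6: s3  (read a: s0→s3)
  step 7: s2  (read a: s3→s2)
  step 8: s5  (read b: s2→s5)
  step 9: s0  (read b: s5→s0)
  step 10: s2  (read b: s0→s2)

So i = 1, j = 3, giving x = w[0:1] = a, y = w[1:3] = aa, z = w[3:10] = bbaabbb.
Check: |xy| = 3 ≤ 6 and |y| = 2 ≥ 1. Reading y takes M from s3 back to s3, so every xyⁱz is accepted.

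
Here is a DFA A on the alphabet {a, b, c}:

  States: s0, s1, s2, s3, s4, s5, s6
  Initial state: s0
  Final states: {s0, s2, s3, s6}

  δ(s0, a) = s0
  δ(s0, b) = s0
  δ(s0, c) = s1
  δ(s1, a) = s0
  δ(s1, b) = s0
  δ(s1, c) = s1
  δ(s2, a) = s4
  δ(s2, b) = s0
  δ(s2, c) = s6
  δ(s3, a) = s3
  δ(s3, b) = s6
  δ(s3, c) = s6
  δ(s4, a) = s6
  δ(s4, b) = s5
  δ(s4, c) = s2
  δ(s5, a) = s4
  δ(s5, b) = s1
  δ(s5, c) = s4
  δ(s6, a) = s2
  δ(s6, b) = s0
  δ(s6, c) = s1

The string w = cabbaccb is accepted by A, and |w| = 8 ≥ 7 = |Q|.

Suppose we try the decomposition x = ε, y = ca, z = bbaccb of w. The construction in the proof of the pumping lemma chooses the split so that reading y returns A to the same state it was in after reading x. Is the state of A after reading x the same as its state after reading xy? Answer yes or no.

yes

Run of A on the first 2 characters of w = c a:
  step 0: s0  (start)
  step 1: s1  (read c: s0→s1)
  step 2: s0  (read a: s1→s0)

After x (step 0): s0. After xy (step 2): s0.
They match, so y = ca drives A around a cycle from s0 back to itself; pumping y any number of times keeps A in s0 before reading z, and xyⁱz ∈ L(A) for every i ≥ 0.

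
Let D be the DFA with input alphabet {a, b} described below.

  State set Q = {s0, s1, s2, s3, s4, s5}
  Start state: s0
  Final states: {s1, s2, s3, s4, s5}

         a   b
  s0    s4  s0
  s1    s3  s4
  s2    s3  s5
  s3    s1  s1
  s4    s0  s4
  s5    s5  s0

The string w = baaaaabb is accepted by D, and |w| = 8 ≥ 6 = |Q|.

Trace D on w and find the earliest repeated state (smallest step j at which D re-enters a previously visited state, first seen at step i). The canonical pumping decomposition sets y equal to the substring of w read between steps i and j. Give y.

State sequence: s0 -b-> s0 -a-> s4 -a-> s0 -a-> s4 -a-> s0 -a-> s4 -b-> s4 -b-> s4
First repeat at step 1: s0 was already visited.

So i = 0, j = 1, giving x = w[0:0] = ε, y = w[0:1] = b, z = w[1:8] = aaaaabb.
Check: |xy| = 1 ≤ 6 and |y| = 1 ≥ 1. Reading y takes D from s0 back to s0, so every xyⁱz is accepted.
With |Q| = 6, pigeonhole forces a state repeat no later than step 6; the substring read between the first and second visits to that state can be pumped.

b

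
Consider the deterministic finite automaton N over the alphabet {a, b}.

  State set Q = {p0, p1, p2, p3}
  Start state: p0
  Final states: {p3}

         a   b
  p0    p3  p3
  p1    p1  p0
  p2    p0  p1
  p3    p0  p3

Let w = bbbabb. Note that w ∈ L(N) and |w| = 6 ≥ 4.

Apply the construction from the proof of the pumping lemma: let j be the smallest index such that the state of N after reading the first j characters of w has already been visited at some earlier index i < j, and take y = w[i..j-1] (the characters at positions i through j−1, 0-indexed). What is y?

State sequence: p0 -b-> p3 -b-> p3 -b-> p3 -a-> p0 -b-> p3 -b-> p3
First repeat at step 2: p3 was already visited.

So i = 1, j = 2, giving x = w[0:1] = b, y = w[1:2] = b, z = w[2:6] = babb.
Check: |xy| = 2 ≤ 4 and |y| = 1 ≥ 1. Reading y takes N from p3 back to p3, so every xyⁱz is accepted.

b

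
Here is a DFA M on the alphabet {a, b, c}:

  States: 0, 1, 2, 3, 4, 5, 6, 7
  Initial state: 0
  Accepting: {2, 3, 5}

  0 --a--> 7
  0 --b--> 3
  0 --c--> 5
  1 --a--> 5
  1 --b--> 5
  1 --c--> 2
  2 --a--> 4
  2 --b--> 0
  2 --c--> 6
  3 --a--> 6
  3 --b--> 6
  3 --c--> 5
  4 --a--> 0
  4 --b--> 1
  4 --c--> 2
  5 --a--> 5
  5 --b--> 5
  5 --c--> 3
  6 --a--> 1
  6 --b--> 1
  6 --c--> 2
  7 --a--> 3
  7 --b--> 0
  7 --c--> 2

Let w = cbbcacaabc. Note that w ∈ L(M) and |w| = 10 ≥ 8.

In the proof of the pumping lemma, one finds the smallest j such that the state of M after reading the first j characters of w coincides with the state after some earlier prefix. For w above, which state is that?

5

State sequence: 0 -c-> 5 -b-> 5 -b-> 5 -c-> 3 -a-> 6 -c-> 2 -a-> 4 -a-> 0 -b-> 3 -c-> 5
First repeat at step 2: 5 was already visited.

The earliest repeat is at step j = 2: M is in 5, which it already visited at step i = 1.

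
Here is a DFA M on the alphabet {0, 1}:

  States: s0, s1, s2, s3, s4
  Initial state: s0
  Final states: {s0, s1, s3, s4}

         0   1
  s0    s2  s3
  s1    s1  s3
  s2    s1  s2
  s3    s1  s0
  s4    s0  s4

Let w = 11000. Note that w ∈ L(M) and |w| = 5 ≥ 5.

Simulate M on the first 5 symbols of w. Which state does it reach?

State sequence: s0 -1-> s3 -1-> s0 -0-> s2 -0-> s1 -0-> s1

After reading 5 characters, M is in state s1.

s1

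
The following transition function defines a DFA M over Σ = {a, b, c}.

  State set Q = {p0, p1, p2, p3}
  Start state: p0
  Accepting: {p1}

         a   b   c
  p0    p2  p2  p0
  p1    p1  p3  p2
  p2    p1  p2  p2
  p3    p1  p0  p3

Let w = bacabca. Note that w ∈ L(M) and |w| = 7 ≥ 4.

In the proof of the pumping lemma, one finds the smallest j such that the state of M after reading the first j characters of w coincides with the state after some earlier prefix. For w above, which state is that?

Run of M on w = b a c a b c a:
  step 0: p0  (start)
  step 1: p2  (read b: p0→p2)
  step 2: p1  (read a: p2→p1)
  step 3: p2  (read c: p1→p2)   ← first repeat (p2 seen earlier)
  step 4: p1  (read a: p2→p1)
  step 5: p3  (read b: p1→p3)
  step 6: p3  (read c: p3→p3)
  step 7: p1  (read a: p3→p1)

The earliest repeat is at step j = 3: M is in p2, which it already visited at step i = 1.
Since M has 4 states, any run of length ≥ 4 visits 4+1 states, so by pigeonhole some state repeats within the first 4 steps — that repeat gives the pumpable loop.

p2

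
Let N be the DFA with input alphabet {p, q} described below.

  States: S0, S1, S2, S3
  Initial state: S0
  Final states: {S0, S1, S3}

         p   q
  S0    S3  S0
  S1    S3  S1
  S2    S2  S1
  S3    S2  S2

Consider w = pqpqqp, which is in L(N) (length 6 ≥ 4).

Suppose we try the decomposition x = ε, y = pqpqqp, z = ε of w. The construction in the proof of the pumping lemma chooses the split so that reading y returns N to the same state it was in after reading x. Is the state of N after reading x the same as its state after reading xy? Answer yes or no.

State sequence: S0 -p-> S3 -q-> S2 -p-> S2 -q-> S1 -q-> S1 -p-> S3

After x (step 0): S0. After xy (step 6): S3.
They differ (S0 ≠ S3), so y is not a cycle from the state after x; this split is not the one the pumping-lemma construction produces, and pumping y need not keep the string in L(N).

no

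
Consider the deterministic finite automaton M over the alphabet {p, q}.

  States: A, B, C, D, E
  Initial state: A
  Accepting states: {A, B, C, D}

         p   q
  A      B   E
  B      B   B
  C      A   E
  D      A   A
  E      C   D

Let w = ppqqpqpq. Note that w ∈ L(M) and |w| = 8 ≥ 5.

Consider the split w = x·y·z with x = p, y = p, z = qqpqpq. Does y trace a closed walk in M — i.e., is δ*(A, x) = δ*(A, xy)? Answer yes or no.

State sequence: A -p-> B -p-> B

After x (step 1): B. After xy (step 2): B.
They match, so y = p drives M around a cycle from B back to itself; pumping y any number of times keeps M in B before reading z, and xyⁱz ∈ L(M) for every i ≥ 0.

yes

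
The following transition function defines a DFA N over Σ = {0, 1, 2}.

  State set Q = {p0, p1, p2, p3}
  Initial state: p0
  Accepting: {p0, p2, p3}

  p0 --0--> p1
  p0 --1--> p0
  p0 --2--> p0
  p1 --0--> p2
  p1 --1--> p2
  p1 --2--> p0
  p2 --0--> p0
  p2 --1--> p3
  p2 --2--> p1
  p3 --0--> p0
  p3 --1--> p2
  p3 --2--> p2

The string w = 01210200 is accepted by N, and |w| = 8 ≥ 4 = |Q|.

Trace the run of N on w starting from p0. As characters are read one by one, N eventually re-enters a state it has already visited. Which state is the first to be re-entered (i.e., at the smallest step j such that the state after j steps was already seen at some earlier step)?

State sequence: p0 -0-> p1 -1-> p2 -2-> p1 -1-> p2 -0-> p0 -2-> p0 -0-> p1 -0-> p2
First repeat at step 3: p1 was already visited.

The earliest repeat is at step j = 3: N is in p1, which it already visited at step i = 1.

p1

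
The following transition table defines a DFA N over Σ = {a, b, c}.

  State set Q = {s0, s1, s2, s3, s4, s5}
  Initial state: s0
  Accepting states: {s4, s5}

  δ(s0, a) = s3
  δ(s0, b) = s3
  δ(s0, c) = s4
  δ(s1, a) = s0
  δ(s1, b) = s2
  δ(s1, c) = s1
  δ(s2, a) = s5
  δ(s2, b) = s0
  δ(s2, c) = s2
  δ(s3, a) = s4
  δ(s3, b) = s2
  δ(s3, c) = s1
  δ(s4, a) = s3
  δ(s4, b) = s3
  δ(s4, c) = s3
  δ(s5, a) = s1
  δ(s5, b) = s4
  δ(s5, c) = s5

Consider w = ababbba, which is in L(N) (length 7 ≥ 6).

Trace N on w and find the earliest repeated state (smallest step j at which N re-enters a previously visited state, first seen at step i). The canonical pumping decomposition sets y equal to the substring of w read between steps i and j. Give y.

State sequence: s0 -a-> s3 -b-> s2 -a-> s5 -b-> s4 -b-> s3 -b-> s2 -a-> s5
First repeat at step 5: s3 was already visited.

So i = 1, j = 5, giving x = w[0:1] = a, y = w[1:5] = babb, z = w[5:7] = ba.
Check: |xy| = 5 ≤ 6 and |y| = 4 ≥ 1. Reading y takes N from s3 back to s3, so every xyⁱz is accepted.

babb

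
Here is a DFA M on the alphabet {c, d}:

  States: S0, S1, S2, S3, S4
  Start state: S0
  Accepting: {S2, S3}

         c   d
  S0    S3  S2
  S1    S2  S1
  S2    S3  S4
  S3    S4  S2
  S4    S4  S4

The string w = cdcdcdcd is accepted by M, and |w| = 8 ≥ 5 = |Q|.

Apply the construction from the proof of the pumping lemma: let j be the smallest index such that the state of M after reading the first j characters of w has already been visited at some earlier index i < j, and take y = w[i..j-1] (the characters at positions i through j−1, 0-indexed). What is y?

dc

State sequence: S0 -c-> S3 -d-> S2 -c-> S3 -d-> S2 -c-> S3 -d-> S2 -c-> S3 -d-> S2
First repeat at step 3: S3 was already visited.

So i = 1, j = 3, giving x = w[0:1] = c, y = w[1:3] = dc, z = w[3:8] = dcdcd.
Check: |xy| = 3 ≤ 5 and |y| = 2 ≥ 1. Reading y takes M from S3 back to S3, so every xyⁱz is accepted.
With |Q| = 5, pigeonhole forces a state repeat no later than step 5; the substring read between the first and second visits to that state can be pumped.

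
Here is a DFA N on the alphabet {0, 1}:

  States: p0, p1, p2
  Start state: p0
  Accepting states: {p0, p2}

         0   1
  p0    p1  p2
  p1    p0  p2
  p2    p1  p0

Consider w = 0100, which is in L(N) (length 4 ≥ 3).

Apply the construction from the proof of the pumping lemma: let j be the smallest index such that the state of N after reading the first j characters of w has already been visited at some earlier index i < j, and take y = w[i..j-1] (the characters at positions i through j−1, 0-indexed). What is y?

10

State sequence: p0 -0-> p1 -1-> p2 -0-> p1 -0-> p0
First repeat at step 3: p1 was already visited.

So i = 1, j = 3, giving x = w[0:1] = 0, y = w[1:3] = 10, z = w[3:4] = 0.
Check: |xy| = 3 ≤ 3 and |y| = 2 ≥ 1. Reading y takes N from p1 back to p1, so every xyⁱz is accepted.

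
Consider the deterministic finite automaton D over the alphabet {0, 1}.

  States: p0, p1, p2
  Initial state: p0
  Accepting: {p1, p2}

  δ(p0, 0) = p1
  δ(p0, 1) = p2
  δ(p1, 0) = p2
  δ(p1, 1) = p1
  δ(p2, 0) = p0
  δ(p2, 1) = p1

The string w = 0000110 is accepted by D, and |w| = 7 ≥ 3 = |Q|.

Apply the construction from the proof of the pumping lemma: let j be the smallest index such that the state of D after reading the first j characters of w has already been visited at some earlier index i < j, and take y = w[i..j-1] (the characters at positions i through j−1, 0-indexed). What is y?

000

State sequence: p0 -0-> p1 -0-> p2 -0-> p0 -0-> p1 -1-> p1 -1-> p1 -0-> p2
First repeat at step 3: p0 was already visited.

So i = 0, j = 3, giving x = w[0:0] = ε, y = w[0:3] = 000, z = w[3:7] = 0110.
Check: |xy| = 3 ≤ 3 and |y| = 3 ≥ 1. Reading y takes D from p0 back to p0, so every xyⁱz is accepted.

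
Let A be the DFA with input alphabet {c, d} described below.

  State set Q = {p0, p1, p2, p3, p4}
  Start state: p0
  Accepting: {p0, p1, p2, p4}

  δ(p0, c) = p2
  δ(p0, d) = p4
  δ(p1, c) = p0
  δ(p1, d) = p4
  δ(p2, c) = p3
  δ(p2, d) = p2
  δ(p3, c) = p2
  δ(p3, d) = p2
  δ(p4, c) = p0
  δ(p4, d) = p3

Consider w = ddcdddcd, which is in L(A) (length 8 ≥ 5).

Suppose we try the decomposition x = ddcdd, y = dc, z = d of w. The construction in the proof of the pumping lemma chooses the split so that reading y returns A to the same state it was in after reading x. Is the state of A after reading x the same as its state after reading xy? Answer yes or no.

State sequence: p0 -d-> p4 -d-> p3 -c-> p2 -d-> p2 -d-> p2 -d-> p2 -c-> p3

After x (step 5): p2. After xy (step 7): p3.
They differ (p2 ≠ p3), so y is not a cycle from the state after x; this split is not the one the pumping-lemma construction produces, and pumping y need not keep the string in L(A).

no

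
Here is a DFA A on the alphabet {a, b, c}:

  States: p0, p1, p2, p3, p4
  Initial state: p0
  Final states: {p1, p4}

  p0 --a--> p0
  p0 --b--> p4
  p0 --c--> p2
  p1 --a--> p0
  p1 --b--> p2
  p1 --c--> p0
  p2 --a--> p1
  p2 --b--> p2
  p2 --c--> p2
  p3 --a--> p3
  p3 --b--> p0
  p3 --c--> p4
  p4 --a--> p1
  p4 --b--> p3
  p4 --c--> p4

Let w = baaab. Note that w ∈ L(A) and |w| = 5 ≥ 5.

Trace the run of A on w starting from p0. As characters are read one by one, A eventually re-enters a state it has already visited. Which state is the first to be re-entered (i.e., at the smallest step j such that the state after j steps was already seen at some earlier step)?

p0

State sequence: p0 -b-> p4 -a-> p1 -a-> p0 -a-> p0 -b-> p4
First repeat at step 3: p0 was already visited.

The earliest repeat is at step j = 3: A is in p0, which it already visited at step i = 0.
With |Q| = 5, pigeonhole forces a state repeat no later than step 5; the substring read between the first and second visits to that state can be pumped.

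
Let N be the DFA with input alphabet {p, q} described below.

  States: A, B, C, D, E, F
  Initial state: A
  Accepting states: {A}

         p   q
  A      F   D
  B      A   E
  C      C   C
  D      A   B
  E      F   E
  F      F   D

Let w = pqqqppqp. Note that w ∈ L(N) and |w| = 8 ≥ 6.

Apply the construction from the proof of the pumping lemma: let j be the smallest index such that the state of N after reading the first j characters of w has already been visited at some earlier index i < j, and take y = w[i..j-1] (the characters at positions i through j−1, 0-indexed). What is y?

State sequence: A -p-> F -q-> D -q-> B -q-> E -p-> F -p-> F -q-> D -p-> A
First repeat at step 5: F was already visited.

So i = 1, j = 5, giving x = w[0:1] = p, y = w[1:5] = qqqp, z = w[5:8] = pqp.
Check: |xy| = 5 ≤ 6 and |y| = 4 ≥ 1. Reading y takes N from F back to F, so every xyⁱz is accepted.
With |Q| = 6, pigeonhole forces a state repeat no later than step 6; the substring read between the first and second visits to that state can be pumped.

qqqp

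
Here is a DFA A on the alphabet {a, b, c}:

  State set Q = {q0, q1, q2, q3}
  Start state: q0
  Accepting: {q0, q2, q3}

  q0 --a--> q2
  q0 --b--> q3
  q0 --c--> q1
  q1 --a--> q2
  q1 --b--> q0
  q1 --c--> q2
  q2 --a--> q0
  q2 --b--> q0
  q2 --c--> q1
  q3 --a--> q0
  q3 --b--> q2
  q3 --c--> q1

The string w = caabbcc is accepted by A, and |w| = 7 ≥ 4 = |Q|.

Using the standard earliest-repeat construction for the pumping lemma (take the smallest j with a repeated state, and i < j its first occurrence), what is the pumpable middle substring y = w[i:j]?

Run of A on w = c a a b b c c:
  step 0: q0  (start)
  step 1: q1  (read c: q0→q1)
  step 2: q2  (read a: q1→q2)
  step 3: q0  (read a: q2→q0)   ← first repeat (q0 seen earlier)
  step 4: q3  (read b: q0→q3)
  step 5: q2  (read b: q3→q2)
  step 6: q1  (read c: q2→q1)
  step 7: q2  (read c: q1→q2)

So i = 0, j = 3, giving x = w[0:0] = ε, y = w[0:3] = caa, z = w[3:7] = bbcc.
Check: |xy| = 3 ≤ 4 and |y| = 3 ≥ 1. Reading y takes A from q0 back to q0, so every xyⁱz is accepted.

caa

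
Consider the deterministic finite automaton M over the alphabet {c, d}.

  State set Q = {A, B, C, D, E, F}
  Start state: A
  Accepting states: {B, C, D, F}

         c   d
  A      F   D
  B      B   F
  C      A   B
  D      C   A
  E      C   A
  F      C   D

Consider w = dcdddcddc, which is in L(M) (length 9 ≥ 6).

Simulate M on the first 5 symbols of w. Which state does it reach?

D

Run of M on the first 5 characters of w = d c d d d:
  step 0: A  (start)
  step 1: D  (read d: A→D)
  step 2: C  (read c: D→C)
  step 3: B  (read d: C→B)
  step 4: F  (read d: B→F)
  step 5: D  (read d: F→D)

After reading 5 characters, M is in state D.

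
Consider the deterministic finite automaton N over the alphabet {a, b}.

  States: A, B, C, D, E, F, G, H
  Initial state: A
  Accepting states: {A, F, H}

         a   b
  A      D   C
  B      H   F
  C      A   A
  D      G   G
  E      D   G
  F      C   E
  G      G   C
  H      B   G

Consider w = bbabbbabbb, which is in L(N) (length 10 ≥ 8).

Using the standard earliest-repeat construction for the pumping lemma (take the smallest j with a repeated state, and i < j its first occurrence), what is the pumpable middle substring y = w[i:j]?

State sequence: A -b-> C -b-> A -a-> D -b-> G -b-> C -b-> A -a-> D -b-> G -b-> C -b-> A
First repeat at step 2: A was already visited.

So i = 0, j = 2, giving x = w[0:0] = ε, y = w[0:2] = bb, z = w[2:10] = abbbabbb.
Check: |xy| = 2 ≤ 8 and |y| = 2 ≥ 1. Reading y takes N from A back to A, so every xyⁱz is accepted.
The DFA has 8 states, so the proof of the pumping lemma guarantees a repeated state among the first 8+1 visited; the segment between the two visits is the pumpable y.

bb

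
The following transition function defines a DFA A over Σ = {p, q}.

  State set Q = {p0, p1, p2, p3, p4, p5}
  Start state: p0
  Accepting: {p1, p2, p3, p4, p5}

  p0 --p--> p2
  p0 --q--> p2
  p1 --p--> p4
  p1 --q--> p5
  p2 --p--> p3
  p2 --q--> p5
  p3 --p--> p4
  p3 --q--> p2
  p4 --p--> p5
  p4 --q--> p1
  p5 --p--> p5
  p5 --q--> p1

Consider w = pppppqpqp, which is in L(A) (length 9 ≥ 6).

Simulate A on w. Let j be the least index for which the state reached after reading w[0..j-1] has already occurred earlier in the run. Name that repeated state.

State sequence: p0 -p-> p2 -p-> p3 -p-> p4 -p-> p5 -p-> p5 -q-> p1 -p-> p4 -q-> p1 -p-> p4
First repeat at step 5: p5 was already visited.

The earliest repeat is at step j = 5: A is in p5, which it already visited at step i = 4.
Pumping length from the standard proof: p = 6 (the number of states). The repeated state found above gives |xy| = j ≤ 6 and |y| = j − i ≥ 1.

p5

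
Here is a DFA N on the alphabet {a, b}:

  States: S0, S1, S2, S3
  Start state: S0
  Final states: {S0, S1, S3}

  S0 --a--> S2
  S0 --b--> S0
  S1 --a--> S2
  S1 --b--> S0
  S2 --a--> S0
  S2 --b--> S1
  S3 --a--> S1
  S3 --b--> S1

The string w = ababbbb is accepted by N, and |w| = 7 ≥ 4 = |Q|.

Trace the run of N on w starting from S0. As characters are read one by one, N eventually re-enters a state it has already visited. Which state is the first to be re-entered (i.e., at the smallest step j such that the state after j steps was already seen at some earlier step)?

Run of N on w = a b a b b b b:
  step 0: S0  (start)
  step 1: S2  (read a: S0→S2)
  step 2: S1  (read b: S2→S1)
  step 3: S2  (read a: S1→S2)   ← first repeat (S2 seen earlier)
  step 4: S1  (read b: S2→S1)
  step 5: S0  (read b: S1→S0)
  step 6: S0  (read b: S0→S0)
  step 7: S0  (read b: S0→S0)

The earliest repeat is at step j = 3: N is in S2, which it already visited at step i = 1.
Since N has 4 states, any run of length ≥ 4 visits 4+1 states, so by pigeonhole some state repeats within the first 4 steps — that repeat gives the pumpable loop.

S2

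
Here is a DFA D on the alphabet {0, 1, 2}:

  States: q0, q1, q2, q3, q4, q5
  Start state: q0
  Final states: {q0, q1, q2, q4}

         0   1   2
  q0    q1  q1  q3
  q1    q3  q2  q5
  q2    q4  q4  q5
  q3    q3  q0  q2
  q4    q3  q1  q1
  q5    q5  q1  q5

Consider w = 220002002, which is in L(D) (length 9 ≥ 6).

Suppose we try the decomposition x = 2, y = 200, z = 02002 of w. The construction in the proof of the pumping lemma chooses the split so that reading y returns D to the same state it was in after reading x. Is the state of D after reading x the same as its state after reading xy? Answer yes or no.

Run of D on the first 4 characters of w = 2 2 0 0:
  step 0: q0  (start)
  step 1: q3  (read 2: q0→q3)
  step 2: q2  (read 2: q3→q2)
  step 3: q4  (read 0: q2→q4)
  step 4: q3  (read 0: q4→q3)

After x (step 1): q3. After xy (step 4): q3.
They match, so y = 200 drives D around a cycle from q3 back to itself; pumping y any number of times keeps D in q3 before reading z, and xyⁱz ∈ L(D) for every i ≥ 0.

yes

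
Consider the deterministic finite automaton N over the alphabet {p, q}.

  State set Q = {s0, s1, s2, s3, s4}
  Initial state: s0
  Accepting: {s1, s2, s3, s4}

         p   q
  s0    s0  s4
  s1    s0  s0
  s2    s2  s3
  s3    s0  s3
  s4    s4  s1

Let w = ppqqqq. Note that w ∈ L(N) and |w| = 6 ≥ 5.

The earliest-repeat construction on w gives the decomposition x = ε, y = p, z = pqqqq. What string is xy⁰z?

pqqqq

xy⁰z = xz = ε·pqqqq = pqqqq.
Reading y = p takes N from s0 back to s0, so after x the machine is still in s0, and z then leads to the accepting state s4. Hence pqqqq ∈ L(N).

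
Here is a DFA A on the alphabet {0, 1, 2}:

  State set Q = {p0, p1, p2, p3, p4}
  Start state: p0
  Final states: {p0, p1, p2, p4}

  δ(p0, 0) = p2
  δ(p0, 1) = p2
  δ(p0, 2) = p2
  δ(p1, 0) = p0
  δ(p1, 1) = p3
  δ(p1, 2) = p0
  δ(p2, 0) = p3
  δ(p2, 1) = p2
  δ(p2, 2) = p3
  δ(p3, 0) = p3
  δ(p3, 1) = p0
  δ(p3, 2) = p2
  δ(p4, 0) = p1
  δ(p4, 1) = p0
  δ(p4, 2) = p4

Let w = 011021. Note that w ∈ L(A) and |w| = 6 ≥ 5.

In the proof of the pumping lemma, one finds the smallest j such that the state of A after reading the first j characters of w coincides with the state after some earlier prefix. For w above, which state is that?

State sequence: p0 -0-> p2 -1-> p2 -1-> p2 -0-> p3 -2-> p2 -1-> p2
First repeat at step 2: p2 was already visited.

The earliest repeat is at step j = 2: A is in p2, which it already visited at step i = 1.
The DFA has 5 states, so the proof of the pumping lemma guarantees a repeated state among the first 5+1 visited; the segment between the two visits is the pumpable y.

p2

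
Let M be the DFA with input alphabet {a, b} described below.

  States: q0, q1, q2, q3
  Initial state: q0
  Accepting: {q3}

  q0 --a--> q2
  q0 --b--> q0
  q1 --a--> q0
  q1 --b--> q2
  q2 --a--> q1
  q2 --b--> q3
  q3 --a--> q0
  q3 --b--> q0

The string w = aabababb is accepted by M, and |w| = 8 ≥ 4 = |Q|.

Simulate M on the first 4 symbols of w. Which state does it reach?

q1

State sequence: q0 -a-> q2 -a-> q1 -b-> q2 -a-> q1

After reading 4 characters, M is in state q1.
(This kind of state-tracing is the core of the pumping-lemma construction: with 4 states, pigeonhole forces a repeat within the first 4 steps.)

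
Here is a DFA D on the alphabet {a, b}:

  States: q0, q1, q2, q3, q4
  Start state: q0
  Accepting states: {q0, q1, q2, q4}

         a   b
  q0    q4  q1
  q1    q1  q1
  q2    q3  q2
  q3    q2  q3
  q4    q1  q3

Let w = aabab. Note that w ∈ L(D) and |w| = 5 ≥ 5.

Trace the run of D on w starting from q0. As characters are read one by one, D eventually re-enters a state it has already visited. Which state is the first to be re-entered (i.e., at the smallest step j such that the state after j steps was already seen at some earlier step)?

Run of D on w = a a b a b:
  step 0: q0  (start)
  step 1: q4  (read a: q0→q4)
  step 2: q1  (read a: q4→q1)
  step 3: q1  (read b: q1→q1)   ← first repeat (q1 seen earlier)
  step 4: q1  (read a: q1→q1)
  step 5: q1  (read b: q1→q1)

The earliest repeat is at step j = 3: D is in q1, which it already visited at step i = 2.

q1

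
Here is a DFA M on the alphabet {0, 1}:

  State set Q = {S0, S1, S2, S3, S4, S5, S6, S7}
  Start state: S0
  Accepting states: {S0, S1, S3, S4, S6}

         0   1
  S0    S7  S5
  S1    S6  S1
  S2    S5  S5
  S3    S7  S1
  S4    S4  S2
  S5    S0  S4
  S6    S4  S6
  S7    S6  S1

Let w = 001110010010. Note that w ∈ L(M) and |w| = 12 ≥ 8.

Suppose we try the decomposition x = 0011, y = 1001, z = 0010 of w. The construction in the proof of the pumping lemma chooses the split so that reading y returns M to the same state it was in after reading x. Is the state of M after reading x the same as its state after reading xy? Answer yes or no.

no

Run of M on the first 8 characters of w = 0 0 1 1 1 0 0 1:
  step 0: S0  (start)
  step 1: S7  (read 0: S0→S7)
  step 2: S6  (read 0: S7→S6)
  step 3: S6  (read 1: S6→S6)
  step 4: S6  (read 1: S6→S6)
  step 5: S6  (read 1: S6→S6)
  step 6: S4  (read 0: S6→S4)
  step 7: S4  (read 0: S4→S4)
  step 8: S2  (read 1: S4→S2)

After x (step 4): S6. After xy (step 8): S2.
They differ (S6 ≠ S2), so y is not a cycle from the state after x; this split is not the one the pumping-lemma construction produces, and pumping y need not keep the string in L(M).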